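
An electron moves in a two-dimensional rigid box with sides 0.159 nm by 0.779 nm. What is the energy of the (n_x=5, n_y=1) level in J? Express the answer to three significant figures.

For a 2D rectangular well E = (h²/8m_e)·Σ n_i²/L_i² = (6.626×10^-34)²/(8·9.109×10^-31) · [5²/(0.159 nm)² + 1²/(0.779 nm)²].
Evaluating gives E = 5.97×10^-17 J.

E = 5.97×10^-17 J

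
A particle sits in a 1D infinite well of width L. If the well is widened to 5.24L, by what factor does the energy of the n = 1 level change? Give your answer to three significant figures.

E_n ∝ 1/L², so the energy scales by 1/5.24² = 0.0364.

0.0364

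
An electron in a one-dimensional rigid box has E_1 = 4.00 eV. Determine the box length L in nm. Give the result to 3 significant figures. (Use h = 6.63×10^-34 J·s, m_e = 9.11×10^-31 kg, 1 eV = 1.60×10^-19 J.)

L = 0.307 nm

From E_n = n²h²/(8m_eL²), L = n·h/√(8m_eE_n).
E_1 = 4.00 eV = 6.400×10^-19 J, so L = 1·6.63×10^-34/√(8·9.11×10^-31·6.400×10^-19) = 3.07×10^-10 m = 0.307 nm.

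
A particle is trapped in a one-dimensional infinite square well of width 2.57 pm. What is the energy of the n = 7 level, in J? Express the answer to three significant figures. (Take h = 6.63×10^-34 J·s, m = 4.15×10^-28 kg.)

For an infinite well E_n = n²h²/(8mL²), so E_1 = h²/(8mL²) = (6.63×10^-34)²/(8·4.15×10^-28·(2.57×10^-12 m)²) = 2.005×10^-17 J.
Then E_7 = 7²·E_1 = 49·2.005×10^-17 J = 9.82×10^-16 J.

E_7 = 9.82×10^-16 J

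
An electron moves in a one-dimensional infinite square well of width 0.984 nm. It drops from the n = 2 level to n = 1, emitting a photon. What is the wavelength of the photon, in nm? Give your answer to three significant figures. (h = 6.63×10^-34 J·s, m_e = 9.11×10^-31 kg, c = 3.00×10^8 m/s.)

E_1 = h²/(8m_eL²) = 6.229×10^-20 J, so ΔE = (2² − 1²)E_1 = 1.869×10^-19 J.
λ = hc/ΔE = (6.63×10^-34·3.00×10^8)/1.869×10^-19 = 1.06×10^-6 m = 1.06×10^3 nm.

λ = 1.06×10^3 nm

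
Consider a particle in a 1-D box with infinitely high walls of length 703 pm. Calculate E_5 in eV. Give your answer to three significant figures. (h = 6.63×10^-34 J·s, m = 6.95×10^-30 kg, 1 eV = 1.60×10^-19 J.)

For an infinite well E_n = n²h²/(8mL²), so E_1 = h²/(8mL²) = (6.63×10^-34)²/(8·6.95×10^-30·(7.03×10^-10 m)²) = 1.600×10^-20 J.
Then E_5 = 5²·E_1 = 25·1.600×10^-20 J = 4.000×10^-19 J.
Converting, E_5 = 4.000×10^-19 J / (1.60×10^-19 J/eV) = 2.50 eV.

E_5 = 2.50 eV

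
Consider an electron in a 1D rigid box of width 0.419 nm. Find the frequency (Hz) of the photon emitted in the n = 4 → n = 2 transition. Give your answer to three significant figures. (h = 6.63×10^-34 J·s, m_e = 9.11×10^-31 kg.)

E_1 = h²/(8m_eL²) = 3.436×10^-19 J and ΔE = (4² − 2²)E_1 = 4.123×10^-18 J.
f = ΔE/h = 4.123×10^-18/6.63×10^-34 = 6.22×10^15 Hz.

f = 6.22×10^15 Hz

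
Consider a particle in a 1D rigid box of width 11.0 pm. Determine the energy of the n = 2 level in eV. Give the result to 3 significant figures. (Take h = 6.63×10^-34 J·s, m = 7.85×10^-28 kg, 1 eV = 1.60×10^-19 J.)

For an infinite well E_n = n²h²/(8mL²), so E_1 = h²/(8mL²) = (6.63×10^-34)²/(8·7.85×10^-28·(1.10×10^-11 m)²) = 5.785×10^-19 J.
Then E_2 = 2²·E_1 = 4·5.785×10^-19 J = 2.314×10^-18 J.
Converting, E_2 = 2.314×10^-18 J / (1.60×10^-19 J/eV) = 14.5 eV.

E_2 = 14.5 eV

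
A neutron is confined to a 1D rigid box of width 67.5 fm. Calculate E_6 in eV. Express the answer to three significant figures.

For an infinite well E_n = n²h²/(8m_nL²), so E_1 = h²/(8m_nL²) = (6.626×10^-34)²/(8·1.675×10^-27·(6.75×10^-14 m)²) = 7.191×10^-15 J.
Then E_6 = 6²·E_1 = 36·7.191×10^-15 J = 2.589×10^-13 J.
Converting, E_6 = 2.589×10^-13 J / (1.602×10^-19 J/eV) = 1.62×10^6 eV.

E_6 = 1.62×10^6 eV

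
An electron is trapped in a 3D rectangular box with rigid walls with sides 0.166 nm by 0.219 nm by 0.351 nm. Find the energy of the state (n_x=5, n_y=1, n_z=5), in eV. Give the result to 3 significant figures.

For a 3D rectangular well E = (h²/8m_e)·Σ n_i²/L_i² = (6.626×10^-34)²/(8·9.109×10^-31) · [5²/(0.166 nm)² + 1²/(0.219 nm)² + 5²/(0.351 nm)²].
Evaluating gives E = 6.814×10^-17 J = 425 eV.

E = 425 eV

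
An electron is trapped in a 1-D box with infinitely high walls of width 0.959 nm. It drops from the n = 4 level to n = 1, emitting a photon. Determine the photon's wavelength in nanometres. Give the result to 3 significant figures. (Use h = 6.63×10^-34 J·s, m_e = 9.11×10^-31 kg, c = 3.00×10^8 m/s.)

λ = 202 nm

E_1 = h²/(8m_eL²) = 6.558×10^-20 J, so ΔE = (4² − 1²)E_1 = 9.837×10^-19 J.
λ = hc/ΔE = (6.63×10^-34·3.00×10^8)/9.837×10^-19 = 2.02×10^-7 m = 202 nm.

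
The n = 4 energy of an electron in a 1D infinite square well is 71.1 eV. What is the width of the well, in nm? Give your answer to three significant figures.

L = 0.291 nm

From E_n = n²h²/(8m_eL²), L = n·h/√(8m_eE_n).
E_4 = 71.1 eV = 1.139×10^-17 J, so L = 4·6.626×10^-34/√(8·9.109×10^-31·1.139×10^-17) = 2.91×10^-10 m = 0.291 nm.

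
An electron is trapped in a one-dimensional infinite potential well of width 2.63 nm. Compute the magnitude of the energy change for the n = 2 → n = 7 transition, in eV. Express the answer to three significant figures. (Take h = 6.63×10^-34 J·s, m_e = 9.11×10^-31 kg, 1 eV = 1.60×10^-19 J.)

|ΔE| = 2.45 eV

E_1 = h²/(8m_eL²) = 8.720×10^-21 J.
|ΔE| = |2² − 7²|·E_1 = 45·8.720×10^-21 J = 3.924×10^-19 J = 2.45 eV.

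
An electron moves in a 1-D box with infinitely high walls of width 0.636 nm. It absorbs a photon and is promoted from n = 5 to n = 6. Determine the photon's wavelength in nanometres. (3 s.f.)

λ = 121 nm

E_1 = h²/(8m_eL²) = 1.489×10^-19 J, so ΔE = (6² − 5²)E_1 = 1.638×10^-18 J.
λ = hc/ΔE = (6.626×10^-34·2.998×10^8)/1.638×10^-18 = 1.21×10^-7 m = 121 nm.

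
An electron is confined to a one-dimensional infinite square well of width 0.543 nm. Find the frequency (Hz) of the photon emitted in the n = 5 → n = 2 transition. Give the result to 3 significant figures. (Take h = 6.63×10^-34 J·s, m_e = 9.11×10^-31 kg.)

f = 6.48×10^15 Hz

E_1 = h²/(8m_eL²) = 2.046×10^-19 J and ΔE = (5² − 2²)E_1 = 4.297×10^-18 J.
f = ΔE/h = 4.297×10^-18/6.63×10^-34 = 6.48×10^15 Hz.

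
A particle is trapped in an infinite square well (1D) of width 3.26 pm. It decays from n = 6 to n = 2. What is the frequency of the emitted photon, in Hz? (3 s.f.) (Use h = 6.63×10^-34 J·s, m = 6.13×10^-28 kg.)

E_1 = h²/(8mL²) = 8.434×10^-18 J and ΔE = (6² − 2²)E_1 = 2.699×10^-16 J.
f = ΔE/h = 2.699×10^-16/6.63×10^-34 = 4.07×10^17 Hz.

f = 4.07×10^17 Hz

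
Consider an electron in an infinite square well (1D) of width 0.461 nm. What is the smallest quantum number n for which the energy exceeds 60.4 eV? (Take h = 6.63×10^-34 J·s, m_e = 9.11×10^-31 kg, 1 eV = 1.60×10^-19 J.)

E_1 = h²/(8m_eL²) = 2.838×10^-19 J = 1.774 eV.
Need n² > 60.4/1.774 = 34.05, i.e. n > 5.835.
The smallest integer satisfying this is n = 6.

n = 6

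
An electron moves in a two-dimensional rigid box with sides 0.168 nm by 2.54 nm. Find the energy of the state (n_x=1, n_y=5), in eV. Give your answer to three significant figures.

E = 14.8 eV

For a 2D rectangular well E = (h²/8m_e)·Σ n_i²/L_i² = (6.626×10^-34)²/(8·9.109×10^-31) · [1²/(0.168 nm)² + 5²/(2.54 nm)²].
Evaluating gives E = 2.368×10^-18 J = 14.8 eV.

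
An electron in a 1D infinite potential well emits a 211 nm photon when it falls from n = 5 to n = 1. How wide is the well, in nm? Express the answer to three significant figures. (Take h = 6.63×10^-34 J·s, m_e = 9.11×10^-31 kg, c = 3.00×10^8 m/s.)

The photon carries ΔE = hc/λ = 6.63×10^-34·3.00×10^8/2.11×10^-7 m = 9.427×10^-19 J.
Since ΔE = (5² − 1²)E_1, E_1 = 3.928×10^-20 J, and L = h/√(8m_eE_1) = 1.24×10^-9 m = 1.24 nm.

L = 1.24 nm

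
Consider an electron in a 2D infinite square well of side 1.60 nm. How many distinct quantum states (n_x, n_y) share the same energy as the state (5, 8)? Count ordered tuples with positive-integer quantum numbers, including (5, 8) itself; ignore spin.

degeneracy = 2

The level has n_x² + n_y² = 89. The ordered positive-integer solutions are (5, 8), (8, 5).
That gives 2 states.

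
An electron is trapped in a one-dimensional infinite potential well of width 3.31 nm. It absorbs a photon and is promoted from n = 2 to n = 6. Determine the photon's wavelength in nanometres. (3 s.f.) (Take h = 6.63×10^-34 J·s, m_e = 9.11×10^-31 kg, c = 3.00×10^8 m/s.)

E_1 = h²/(8m_eL²) = 5.505×10^-21 J, so ΔE = (6² − 2²)E_1 = 1.762×10^-19 J.
λ = hc/ΔE = (6.63×10^-34·3.00×10^8)/1.762×10^-19 = 1.13×10^-6 m = 1.13×10^3 nm.

λ = 1.13×10^3 nm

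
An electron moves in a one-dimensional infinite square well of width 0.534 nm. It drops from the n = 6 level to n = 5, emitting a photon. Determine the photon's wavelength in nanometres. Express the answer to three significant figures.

E_1 = h²/(8m_eL²) = 2.113×10^-19 J, so ΔE = (6² − 5²)E_1 = 2.324×10^-18 J.
λ = hc/ΔE = (6.626×10^-34·2.998×10^8)/2.324×10^-18 = 8.55×10^-8 m = 85.5 nm.

λ = 85.5 nm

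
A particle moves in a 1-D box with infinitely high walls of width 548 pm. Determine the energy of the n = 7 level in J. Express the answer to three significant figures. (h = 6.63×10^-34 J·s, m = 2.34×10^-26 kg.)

For an infinite well E_n = n²h²/(8mL²), so E_1 = h²/(8mL²) = (6.63×10^-34)²/(8·2.34×10^-26·(5.48×10^-10 m)²) = 7.819×10^-24 J.
Then E_7 = 7²·E_1 = 49·7.819×10^-24 J = 3.83×10^-22 J.

E_7 = 3.83×10^-22 J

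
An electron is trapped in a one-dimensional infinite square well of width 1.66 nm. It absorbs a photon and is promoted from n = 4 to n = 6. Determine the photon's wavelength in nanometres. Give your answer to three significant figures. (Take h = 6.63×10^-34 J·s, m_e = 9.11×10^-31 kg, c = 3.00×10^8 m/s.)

λ = 454 nm

E_1 = h²/(8m_eL²) = 2.189×10^-20 J, so ΔE = (6² − 4²)E_1 = 4.378×10^-19 J.
λ = hc/ΔE = (6.63×10^-34·3.00×10^8)/4.378×10^-19 = 4.54×10^-7 m = 454 nm.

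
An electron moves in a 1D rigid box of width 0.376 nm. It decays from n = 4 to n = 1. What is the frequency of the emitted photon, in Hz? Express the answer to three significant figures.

E_1 = h²/(8m_eL²) = 4.262×10^-19 J and ΔE = (4² − 1²)E_1 = 6.393×10^-18 J.
f = ΔE/h = 6.393×10^-18/6.626×10^-34 = 9.65×10^15 Hz.

f = 9.65×10^15 Hz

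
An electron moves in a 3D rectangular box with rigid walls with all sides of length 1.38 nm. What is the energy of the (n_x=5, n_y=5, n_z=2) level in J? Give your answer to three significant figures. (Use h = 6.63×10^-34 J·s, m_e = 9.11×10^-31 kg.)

E = 1.71×10^-18 J

For a 3D rectangular well E = (h²/8m_e)·Σ n_i²/L_i² = (6.63×10^-34)²/(8·9.11×10^-31) · [5²/(1.38 nm)² + 5²/(1.38 nm)² + 2²/(1.38 nm)²].
Evaluating gives E = 1.71×10^-18 J.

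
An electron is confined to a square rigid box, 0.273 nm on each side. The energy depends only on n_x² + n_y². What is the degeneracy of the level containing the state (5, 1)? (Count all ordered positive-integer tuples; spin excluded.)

degeneracy = 2

The level has n_x² + n_y² = 26. The ordered positive-integer solutions are (1, 5), (5, 1).
That gives 2 states.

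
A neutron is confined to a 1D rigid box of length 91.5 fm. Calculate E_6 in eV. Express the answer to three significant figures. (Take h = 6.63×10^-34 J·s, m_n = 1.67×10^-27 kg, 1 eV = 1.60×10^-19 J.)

E_6 = 8.84×10^5 eV

For an infinite well E_n = n²h²/(8m_nL²), so E_1 = h²/(8m_nL²) = (6.63×10^-34)²/(8·1.67×10^-27·(9.15×10^-14 m)²) = 3.930×10^-15 J.
Then E_6 = 6²·E_1 = 36·3.930×10^-15 J = 1.415×10^-13 J.
Converting, E_6 = 1.415×10^-13 J / (1.60×10^-19 J/eV) = 8.84×10^5 eV.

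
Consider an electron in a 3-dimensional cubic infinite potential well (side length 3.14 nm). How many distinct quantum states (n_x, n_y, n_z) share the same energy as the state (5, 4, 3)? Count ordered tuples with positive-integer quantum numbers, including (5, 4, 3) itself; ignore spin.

The level has n_x² + n_y² + n_z² = 50. The ordered positive-integer solutions are (3, 4, 5), (3, 5, 4), (4, 3, 5), (4, 5, 3), (5, 3, 4), (5, 4, 3).
That gives 6 states.

degeneracy = 6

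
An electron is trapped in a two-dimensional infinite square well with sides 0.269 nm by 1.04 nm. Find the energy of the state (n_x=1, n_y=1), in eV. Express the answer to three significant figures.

E = 5.54 eV

For a 2D rectangular well E = (h²/8m_e)·Σ n_i²/L_i² = (6.626×10^-34)²/(8·9.109×10^-31) · [1²/(0.269 nm)² + 1²/(1.04 nm)²].
Evaluating gives E = 8.883×10^-19 J = 5.54 eV.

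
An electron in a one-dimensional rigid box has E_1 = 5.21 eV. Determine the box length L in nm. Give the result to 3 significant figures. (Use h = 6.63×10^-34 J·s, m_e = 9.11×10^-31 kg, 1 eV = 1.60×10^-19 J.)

From E_n = n²h²/(8m_eL²), L = n·h/√(8m_eE_n).
E_1 = 5.21 eV = 8.336×10^-19 J, so L = 1·6.63×10^-34/√(8·9.11×10^-31·8.336×10^-19) = 2.69×10^-10 m = 0.269 nm.

L = 0.269 nm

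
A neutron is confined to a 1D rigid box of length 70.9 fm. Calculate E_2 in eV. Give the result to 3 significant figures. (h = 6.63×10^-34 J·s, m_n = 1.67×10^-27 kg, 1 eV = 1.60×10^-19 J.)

For an infinite well E_n = n²h²/(8m_nL²), so E_1 = h²/(8m_nL²) = (6.63×10^-34)²/(8·1.67×10^-27·(7.09×10^-14 m)²) = 6.545×10^-15 J.
Then E_2 = 2²·E_1 = 4·6.545×10^-15 J = 2.618×10^-14 J.
Converting, E_2 = 2.618×10^-14 J / (1.60×10^-19 J/eV) = 1.64×10^5 eV.

E_2 = 1.64×10^5 eV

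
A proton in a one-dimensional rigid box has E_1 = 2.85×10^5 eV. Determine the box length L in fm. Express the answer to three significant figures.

From E_n = n²h²/(8m_pL²), L = n·h/√(8m_pE_n).
E_1 = 2.85×10^5 eV = 4.566×10^-14 J, so L = 1·6.626×10^-34/√(8·1.673×10^-27·4.566×10^-14) = 2.68×10^-14 m = 26.8 fm.

L = 26.8 fm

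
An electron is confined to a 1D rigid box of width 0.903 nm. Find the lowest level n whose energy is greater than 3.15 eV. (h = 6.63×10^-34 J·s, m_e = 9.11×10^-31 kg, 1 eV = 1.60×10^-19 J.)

n = 3

E_1 = h²/(8m_eL²) = 7.397×10^-20 J = 0.4623 eV.
Need n² > 3.15/0.4623 = 6.814, i.e. n > 2.610.
The smallest integer satisfying this is n = 3.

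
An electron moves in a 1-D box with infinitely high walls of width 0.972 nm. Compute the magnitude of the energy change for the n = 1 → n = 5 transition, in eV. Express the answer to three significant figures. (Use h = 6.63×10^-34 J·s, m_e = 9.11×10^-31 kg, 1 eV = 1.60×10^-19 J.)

|ΔE| = 9.58 eV

E_1 = h²/(8m_eL²) = 6.384×10^-20 J.
|ΔE| = |1² − 5²|·E_1 = 24·6.384×10^-20 J = 1.532×10^-18 J = 9.58 eV.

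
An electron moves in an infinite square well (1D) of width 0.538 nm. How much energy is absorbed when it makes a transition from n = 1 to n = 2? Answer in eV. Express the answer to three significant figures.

E_1 = h²/(8m_eL²) = 2.082×10^-19 J.
|ΔE| = |1² − 2²|·E_1 = 3·2.082×10^-19 J = 6.246×10^-19 J = 3.90 eV.

|ΔE| = 3.90 eV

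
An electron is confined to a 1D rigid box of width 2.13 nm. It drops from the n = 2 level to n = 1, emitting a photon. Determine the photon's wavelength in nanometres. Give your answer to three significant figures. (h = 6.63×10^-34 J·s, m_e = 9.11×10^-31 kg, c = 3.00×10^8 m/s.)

E_1 = h²/(8m_eL²) = 1.329×10^-20 J, so ΔE = (2² − 1²)E_1 = 3.987×10^-20 J.
λ = hc/ΔE = (6.63×10^-34·3.00×10^8)/3.987×10^-20 = 4.99×10^-6 m = 4.99×10^3 nm.

λ = 4.99×10^3 nm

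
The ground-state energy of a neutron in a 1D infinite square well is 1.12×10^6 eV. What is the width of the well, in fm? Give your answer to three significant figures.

L = 13.5 fm

From E_n = n²h²/(8m_nL²), L = n·h/√(8m_nE_n).
E_1 = 1.12×10^6 eV = 1.794×10^-13 J, so L = 1·6.626×10^-34/√(8·1.675×10^-27·1.794×10^-13) = 1.35×10^-14 m = 13.5 fm.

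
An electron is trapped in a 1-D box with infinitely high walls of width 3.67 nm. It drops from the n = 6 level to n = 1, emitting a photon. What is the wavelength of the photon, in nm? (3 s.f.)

E_1 = h²/(8m_eL²) = 4.473×10^-21 J, so ΔE = (6² − 1²)E_1 = 1.566×10^-19 J.
λ = hc/ΔE = (6.626×10^-34·2.998×10^8)/1.566×10^-19 = 1.27×10^-6 m = 1.27×10^3 nm.

λ = 1.27×10^3 nm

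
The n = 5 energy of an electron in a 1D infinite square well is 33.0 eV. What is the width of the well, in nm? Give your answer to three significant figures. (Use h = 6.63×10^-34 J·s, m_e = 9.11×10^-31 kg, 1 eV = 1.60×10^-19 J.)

From E_n = n²h²/(8m_eL²), L = n·h/√(8m_eE_n).
E_5 = 33.0 eV = 5.280×10^-18 J, so L = 5·6.63×10^-34/√(8·9.11×10^-31·5.280×10^-18) = 5.34×10^-10 m = 0.534 nm.

L = 0.534 nm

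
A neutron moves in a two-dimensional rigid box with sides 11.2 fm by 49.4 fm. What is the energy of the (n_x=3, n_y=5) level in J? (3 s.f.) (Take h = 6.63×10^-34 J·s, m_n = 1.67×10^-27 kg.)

For a 2D rectangular well E = (h²/8m_n)·Σ n_i²/L_i² = (6.63×10^-34)²/(8·1.67×10^-27) · [3²/(11.2 fm)² + 5²/(49.4 fm)²].
Evaluating gives E = 2.70×10^-12 J.

E = 2.70×10^-12 J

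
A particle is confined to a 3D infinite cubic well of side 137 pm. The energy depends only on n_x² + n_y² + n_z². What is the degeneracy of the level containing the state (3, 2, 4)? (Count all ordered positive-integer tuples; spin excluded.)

degeneracy = 6

The level has n_x² + n_y² + n_z² = 29. The ordered positive-integer solutions are (2, 3, 4), (2, 4, 3), (3, 2, 4), (3, 4, 2), (4, 2, 3), (4, 3, 2).
That gives 6 states.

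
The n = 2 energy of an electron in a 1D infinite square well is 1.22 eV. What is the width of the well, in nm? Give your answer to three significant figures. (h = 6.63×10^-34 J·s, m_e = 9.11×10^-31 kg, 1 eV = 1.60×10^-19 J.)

L = 1.11 nm

From E_n = n²h²/(8m_eL²), L = n·h/√(8m_eE_n).
E_2 = 1.22 eV = 1.952×10^-19 J, so L = 2·6.63×10^-34/√(8·9.11×10^-31·1.952×10^-19) = 1.11×10^-9 m = 1.11 nm.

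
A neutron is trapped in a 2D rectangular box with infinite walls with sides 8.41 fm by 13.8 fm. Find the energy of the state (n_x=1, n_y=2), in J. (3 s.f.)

For a 2D rectangular well E = (h²/8m_n)·Σ n_i²/L_i² = (6.626×10^-34)²/(8·1.675×10^-27) · [1²/(8.41 fm)² + 2²/(13.8 fm)²].
Evaluating gives E = 1.15×10^-12 J.

E = 1.15×10^-12 J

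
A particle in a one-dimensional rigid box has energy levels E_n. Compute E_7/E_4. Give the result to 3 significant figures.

E_n ∝ n², so E_7/E_4 = 7²/4² = 49/16 = 3.06.

3.06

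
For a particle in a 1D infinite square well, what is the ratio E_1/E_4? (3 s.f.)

0.0625

E_n ∝ n², so E_1/E_4 = 1²/4² = 1/16 = 0.0625.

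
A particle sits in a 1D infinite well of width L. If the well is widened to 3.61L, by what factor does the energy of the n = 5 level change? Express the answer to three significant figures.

0.0767

E_n ∝ 1/L², so the energy scales by 1/3.61² = 0.0767.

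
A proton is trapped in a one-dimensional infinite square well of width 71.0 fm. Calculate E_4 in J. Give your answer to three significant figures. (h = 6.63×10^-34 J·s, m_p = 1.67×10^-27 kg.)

E_4 = 1.04×10^-13 J

For an infinite well E_n = n²h²/(8m_pL²), so E_1 = h²/(8m_pL²) = (6.63×10^-34)²/(8·1.67×10^-27·(7.10×10^-14 m)²) = 6.527×10^-15 J.
Then E_4 = 4²·E_1 = 16·6.527×10^-15 J = 1.04×10^-13 J.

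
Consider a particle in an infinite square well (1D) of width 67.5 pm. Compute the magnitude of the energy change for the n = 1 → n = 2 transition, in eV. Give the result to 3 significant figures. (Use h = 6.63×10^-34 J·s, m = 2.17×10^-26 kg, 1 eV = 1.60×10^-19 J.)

|ΔE| = 0.0104 eV

E_1 = h²/(8mL²) = 5.557×10^-22 J.
|ΔE| = |1² − 2²|·E_1 = 3·5.557×10^-22 J = 1.667×10^-21 J = 0.0104 eV.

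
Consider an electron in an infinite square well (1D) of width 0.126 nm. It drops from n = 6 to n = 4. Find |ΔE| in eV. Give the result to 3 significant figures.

|ΔE| = 474 eV

E_1 = h²/(8m_eL²) = 3.795×10^-18 J.
|ΔE| = |6² − 4²|·E_1 = 20·3.795×10^-18 J = 7.590×10^-17 J = 474 eV.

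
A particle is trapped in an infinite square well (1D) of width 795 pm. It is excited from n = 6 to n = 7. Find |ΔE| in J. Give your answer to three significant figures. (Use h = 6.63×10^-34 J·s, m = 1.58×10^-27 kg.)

|ΔE| = 7.15×10^-22 J

E_1 = h²/(8mL²) = 5.502×10^-23 J.
|ΔE| = |6² − 7²|·E_1 = 13·5.502×10^-23 J = 7.15×10^-22 J.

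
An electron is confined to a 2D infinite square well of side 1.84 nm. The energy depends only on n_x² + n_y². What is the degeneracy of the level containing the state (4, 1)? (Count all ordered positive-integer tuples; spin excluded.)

The level has n_x² + n_y² = 17. The ordered positive-integer solutions are (1, 4), (4, 1).
That gives 2 states.

degeneracy = 2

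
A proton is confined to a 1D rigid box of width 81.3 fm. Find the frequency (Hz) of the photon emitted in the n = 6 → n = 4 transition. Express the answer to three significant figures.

E_1 = h²/(8m_pL²) = 4.963×10^-15 J and ΔE = (6² − 4²)E_1 = 9.926×10^-14 J.
f = ΔE/h = 9.926×10^-14/6.626×10^-34 = 1.50×10^20 Hz.

f = 1.50×10^20 Hz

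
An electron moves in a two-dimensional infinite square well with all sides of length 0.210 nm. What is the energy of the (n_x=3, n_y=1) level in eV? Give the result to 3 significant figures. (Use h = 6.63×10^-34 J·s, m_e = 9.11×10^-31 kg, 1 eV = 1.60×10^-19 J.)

For a 2D rectangular well E = (h²/8m_e)·Σ n_i²/L_i² = (6.63×10^-34)²/(8·9.11×10^-31) · [3²/(0.210 nm)² + 1²/(0.210 nm)²].
Evaluating gives E = 1.368×10^-17 J = 85.5 eV.

E = 85.5 eV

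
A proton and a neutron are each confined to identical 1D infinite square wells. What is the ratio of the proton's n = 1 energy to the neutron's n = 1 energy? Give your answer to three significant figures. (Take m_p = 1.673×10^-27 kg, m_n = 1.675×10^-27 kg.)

E_n ∝ 1/m at fixed n and L, so the ratio is m_n/m_p = 1.675×10^-27/1.673×10^-27 = 1.00.

1.00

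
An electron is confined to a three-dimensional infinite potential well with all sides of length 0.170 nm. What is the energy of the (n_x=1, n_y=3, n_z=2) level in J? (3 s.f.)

E = 2.92×10^-17 J

For a 3D rectangular well E = (h²/8m_e)·Σ n_i²/L_i² = (6.626×10^-34)²/(8·9.109×10^-31) · [1²/(0.170 nm)² + 3²/(0.170 nm)² + 2²/(0.170 nm)²].
Evaluating gives E = 2.92×10^-17 J.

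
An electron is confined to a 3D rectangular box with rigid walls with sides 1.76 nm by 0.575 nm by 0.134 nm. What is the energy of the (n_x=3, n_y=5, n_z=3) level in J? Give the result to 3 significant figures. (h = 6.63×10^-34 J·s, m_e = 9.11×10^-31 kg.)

For a 3D rectangular well E = (h²/8m_e)·Σ n_i²/L_i² = (6.63×10^-34)²/(8·9.11×10^-31) · [3²/(1.76 nm)² + 5²/(0.575 nm)² + 3²/(0.134 nm)²].
Evaluating gives E = 3.50×10^-17 J.

E = 3.50×10^-17 J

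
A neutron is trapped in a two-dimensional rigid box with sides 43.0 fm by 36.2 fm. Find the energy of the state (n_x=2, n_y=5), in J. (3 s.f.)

E = 6.96×10^-13 J

For a 2D rectangular well E = (h²/8m_n)·Σ n_i²/L_i² = (6.626×10^-34)²/(8·1.675×10^-27) · [2²/(43.0 fm)² + 5²/(36.2 fm)²].
Evaluating gives E = 6.96×10^-13 J.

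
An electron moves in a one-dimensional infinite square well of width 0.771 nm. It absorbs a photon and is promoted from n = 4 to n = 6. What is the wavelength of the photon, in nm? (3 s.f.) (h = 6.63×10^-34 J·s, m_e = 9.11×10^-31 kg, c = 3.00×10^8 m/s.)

E_1 = h²/(8m_eL²) = 1.015×10^-19 J, so ΔE = (6² − 4²)E_1 = 2.030×10^-18 J.
λ = hc/ΔE = (6.63×10^-34·3.00×10^8)/2.030×10^-18 = 9.80×10^-8 m = 98.0 nm.

λ = 98.0 nm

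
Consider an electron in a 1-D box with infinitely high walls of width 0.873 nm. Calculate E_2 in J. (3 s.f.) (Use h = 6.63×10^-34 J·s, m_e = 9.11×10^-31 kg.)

For an infinite well E_n = n²h²/(8m_eL²), so E_1 = h²/(8m_eL²) = (6.63×10^-34)²/(8·9.11×10^-31·(8.73×10^-10 m)²) = 7.914×10^-20 J.
Then E_2 = 2²·E_1 = 4·7.914×10^-20 J = 3.17×10^-19 J.

E_2 = 3.17×10^-19 J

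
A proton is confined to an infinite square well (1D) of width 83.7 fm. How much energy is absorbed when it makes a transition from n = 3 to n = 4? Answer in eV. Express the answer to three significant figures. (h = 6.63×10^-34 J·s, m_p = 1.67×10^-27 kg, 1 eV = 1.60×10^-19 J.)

|ΔE| = 2.05×10^5 eV

E_1 = h²/(8m_pL²) = 4.696×10^-15 J.
|ΔE| = |3² − 4²|·E_1 = 7·4.696×10^-15 J = 3.287×10^-14 J = 2.05×10^5 eV.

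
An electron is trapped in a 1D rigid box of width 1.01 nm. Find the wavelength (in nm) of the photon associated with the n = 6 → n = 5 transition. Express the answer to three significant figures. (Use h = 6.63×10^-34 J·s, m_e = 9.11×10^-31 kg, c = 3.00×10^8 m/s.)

λ = 306 nm

E_1 = h²/(8m_eL²) = 5.913×10^-20 J, so ΔE = (6² − 5²)E_1 = 6.504×10^-19 J.
λ = hc/ΔE = (6.63×10^-34·3.00×10^8)/6.504×10^-19 = 3.06×10^-7 m = 306 nm.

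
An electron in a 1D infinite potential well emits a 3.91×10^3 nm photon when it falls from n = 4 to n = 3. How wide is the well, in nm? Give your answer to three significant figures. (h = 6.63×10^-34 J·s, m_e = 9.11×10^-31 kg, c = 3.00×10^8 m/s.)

L = 2.88 nm

The photon carries ΔE = hc/λ = 6.63×10^-34·3.00×10^8/3.91×10^-6 m = 5.087×10^-20 J.
Since ΔE = (4² − 3²)E_1, E_1 = 7.267×10^-21 J, and L = h/√(8m_eE_1) = 2.88×10^-9 m = 2.88 nm.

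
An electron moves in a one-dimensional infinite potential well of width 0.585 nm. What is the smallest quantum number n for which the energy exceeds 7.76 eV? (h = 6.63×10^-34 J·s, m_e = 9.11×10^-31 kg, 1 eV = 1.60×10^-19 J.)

n = 3

E_1 = h²/(8m_eL²) = 1.762×10^-19 J = 1.101 eV.
Need n² > 7.76/1.101 = 7.048, i.e. n > 2.655.
The smallest integer satisfying this is n = 3.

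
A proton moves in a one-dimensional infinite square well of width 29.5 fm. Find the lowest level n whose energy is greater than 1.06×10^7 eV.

E_1 = h²/(8m_pL²) = 3.769×10^-14 J = 2.353×10^5 eV.
Need n² > 1.06×10^7/2.353×10^5 = 45.05, i.e. n > 6.712.
The smallest integer satisfying this is n = 7.

n = 7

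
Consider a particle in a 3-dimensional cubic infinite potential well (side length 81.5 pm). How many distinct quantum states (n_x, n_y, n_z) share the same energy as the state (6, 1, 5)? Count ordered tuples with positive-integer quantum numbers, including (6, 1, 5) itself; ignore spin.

The level has n_x² + n_y² + n_z² = 62. The ordered positive-integer solutions are (1, 5, 6), (1, 6, 5), (2, 3, 7), (2, 7, 3), (3, 2, 7), (3, 7, 2), (5, 1, 6), (5, 6, 1), (6, 1, 5), (6, 5, 1), (7, 2, 3), (7, 3, 2).
That gives 12 states.

degeneracy = 12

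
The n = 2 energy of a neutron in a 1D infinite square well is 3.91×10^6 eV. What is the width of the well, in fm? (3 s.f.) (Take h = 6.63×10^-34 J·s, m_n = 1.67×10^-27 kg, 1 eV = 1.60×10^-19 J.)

L = 14.5 fm

From E_n = n²h²/(8m_nL²), L = n·h/√(8m_nE_n).
E_2 = 3.91×10^6 eV = 6.256×10^-13 J, so L = 2·6.63×10^-34/√(8·1.67×10^-27·6.256×10^-13) = 1.45×10^-14 m = 14.5 fm.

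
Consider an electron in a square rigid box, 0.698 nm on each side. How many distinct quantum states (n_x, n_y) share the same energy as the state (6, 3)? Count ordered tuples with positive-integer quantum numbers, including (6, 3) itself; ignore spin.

degeneracy = 2

The level has n_x² + n_y² = 45. The ordered positive-integer solutions are (3, 6), (6, 3).
That gives 2 states.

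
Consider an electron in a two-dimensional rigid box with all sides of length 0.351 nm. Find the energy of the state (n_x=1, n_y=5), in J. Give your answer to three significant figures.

E = 1.27×10^-17 J

For a 2D rectangular well E = (h²/8m_e)·Σ n_i²/L_i² = (6.626×10^-34)²/(8·9.109×10^-31) · [1²/(0.351 nm)² + 5²/(0.351 nm)²].
Evaluating gives E = 1.27×10^-17 J.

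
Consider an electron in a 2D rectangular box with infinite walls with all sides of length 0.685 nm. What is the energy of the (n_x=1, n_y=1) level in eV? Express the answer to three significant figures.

For a 2D rectangular well E = (h²/8m_e)·Σ n_i²/L_i² = (6.626×10^-34)²/(8·9.109×10^-31) · [1²/(0.685 nm)² + 1²/(0.685 nm)²].
Evaluating gives E = 2.568×10^-19 J = 1.60 eV.

E = 1.60 eV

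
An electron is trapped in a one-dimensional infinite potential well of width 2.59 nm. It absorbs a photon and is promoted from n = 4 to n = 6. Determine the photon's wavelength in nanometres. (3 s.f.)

E_1 = h²/(8m_eL²) = 8.981×10^-21 J, so ΔE = (6² − 4²)E_1 = 1.796×10^-19 J.
λ = hc/ΔE = (6.626×10^-34·2.998×10^8)/1.796×10^-19 = 1.11×10^-6 m = 1.11×10^3 nm.

λ = 1.11×10^3 nm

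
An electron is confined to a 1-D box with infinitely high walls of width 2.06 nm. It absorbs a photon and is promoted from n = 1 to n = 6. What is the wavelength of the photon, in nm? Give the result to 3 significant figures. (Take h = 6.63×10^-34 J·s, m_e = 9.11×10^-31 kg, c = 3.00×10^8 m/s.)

λ = 400 nm

E_1 = h²/(8m_eL²) = 1.421×10^-20 J, so ΔE = (6² − 1²)E_1 = 4.973×10^-19 J.
λ = hc/ΔE = (6.63×10^-34·3.00×10^8)/4.973×10^-19 = 4.00×10^-7 m = 400 nm.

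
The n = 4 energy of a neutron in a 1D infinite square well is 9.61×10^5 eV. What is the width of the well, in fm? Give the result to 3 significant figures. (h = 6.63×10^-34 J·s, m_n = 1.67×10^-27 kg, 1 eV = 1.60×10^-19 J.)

From E_n = n²h²/(8m_nL²), L = n·h/√(8m_nE_n).
E_4 = 9.61×10^5 eV = 1.538×10^-13 J, so L = 4·6.63×10^-34/√(8·1.67×10^-27·1.538×10^-13) = 5.85×10^-14 m = 58.5 fm.

L = 58.5 fm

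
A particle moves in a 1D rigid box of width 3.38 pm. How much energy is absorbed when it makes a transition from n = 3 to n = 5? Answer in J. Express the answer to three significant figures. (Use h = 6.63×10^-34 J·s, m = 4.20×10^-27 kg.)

E_1 = h²/(8mL²) = 1.145×10^-18 J.
|ΔE| = |3² − 5²|·E_1 = 16·1.145×10^-18 J = 1.83×10^-17 J.

|ΔE| = 1.83×10^-17 J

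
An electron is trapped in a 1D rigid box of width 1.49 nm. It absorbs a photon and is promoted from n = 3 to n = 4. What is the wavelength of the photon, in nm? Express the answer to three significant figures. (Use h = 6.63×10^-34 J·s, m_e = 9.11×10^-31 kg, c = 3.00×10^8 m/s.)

E_1 = h²/(8m_eL²) = 2.717×10^-20 J, so ΔE = (4² − 3²)E_1 = 1.902×10^-19 J.
λ = hc/ΔE = (6.63×10^-34·3.00×10^8)/1.902×10^-19 = 1.05×10^-6 m = 1.05×10^3 nm.

λ = 1.05×10^3 nm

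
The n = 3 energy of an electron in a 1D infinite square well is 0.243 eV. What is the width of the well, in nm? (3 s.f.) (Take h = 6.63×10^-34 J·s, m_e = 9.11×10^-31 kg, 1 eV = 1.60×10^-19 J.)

L = 3.74 nm

From E_n = n²h²/(8m_eL²), L = n·h/√(8m_eE_n).
E_3 = 0.243 eV = 3.888×10^-20 J, so L = 3·6.63×10^-34/√(8·9.11×10^-31·3.888×10^-20) = 3.74×10^-9 m = 3.74 nm.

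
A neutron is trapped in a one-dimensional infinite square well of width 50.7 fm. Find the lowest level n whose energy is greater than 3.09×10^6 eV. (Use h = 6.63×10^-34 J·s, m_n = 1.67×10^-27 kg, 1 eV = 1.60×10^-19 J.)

E_1 = h²/(8m_nL²) = 1.280×10^-14 J = 8.000×10^4 eV.
Need n² > 3.09×10^6/8.000×10^4 = 38.62, i.e. n > 6.214.
The smallest integer satisfying this is n = 7.

n = 7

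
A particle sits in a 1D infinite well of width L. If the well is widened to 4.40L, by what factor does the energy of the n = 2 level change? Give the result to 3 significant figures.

0.0517

E_n ∝ 1/L², so the energy scales by 1/4.40² = 0.0517.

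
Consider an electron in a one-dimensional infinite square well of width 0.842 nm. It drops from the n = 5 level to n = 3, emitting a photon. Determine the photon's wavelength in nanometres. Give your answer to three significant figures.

E_1 = h²/(8m_eL²) = 8.498×10^-20 J, so ΔE = (5² − 3²)E_1 = 1.360×10^-18 J.
λ = hc/ΔE = (6.626×10^-34·2.998×10^8)/1.360×10^-18 = 1.46×10^-7 m = 146 nm.

λ = 146 nm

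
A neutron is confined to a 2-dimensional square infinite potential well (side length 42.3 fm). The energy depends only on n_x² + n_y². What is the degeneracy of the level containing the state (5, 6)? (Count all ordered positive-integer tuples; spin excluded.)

degeneracy = 2

The level has n_x² + n_y² = 61. The ordered positive-integer solutions are (5, 6), (6, 5).
That gives 2 states.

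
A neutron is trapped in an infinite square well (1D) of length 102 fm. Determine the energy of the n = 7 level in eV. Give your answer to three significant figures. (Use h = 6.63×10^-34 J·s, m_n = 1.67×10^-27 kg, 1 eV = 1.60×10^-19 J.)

E_7 = 9.68×10^5 eV

For an infinite well E_n = n²h²/(8m_nL²), so E_1 = h²/(8m_nL²) = (6.63×10^-34)²/(8·1.67×10^-27·(1.02×10^-13 m)²) = 3.162×10^-15 J.
Then E_7 = 7²·E_1 = 49·3.162×10^-15 J = 1.549×10^-13 J.
Converting, E_7 = 1.549×10^-13 J / (1.60×10^-19 J/eV) = 9.68×10^5 eV.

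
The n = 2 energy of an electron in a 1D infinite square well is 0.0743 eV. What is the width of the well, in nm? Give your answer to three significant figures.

L = 4.50 nm

From E_n = n²h²/(8m_eL²), L = n·h/√(8m_eE_n).
E_2 = 0.0743 eV = 1.190×10^-20 J, so L = 2·6.626×10^-34/√(8·9.109×10^-31·1.190×10^-20) = 4.50×10^-9 m = 4.50 nm.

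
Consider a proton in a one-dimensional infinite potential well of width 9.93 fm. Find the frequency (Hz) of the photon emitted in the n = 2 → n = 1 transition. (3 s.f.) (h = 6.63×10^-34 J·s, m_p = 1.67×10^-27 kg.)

E_1 = h²/(8m_pL²) = 3.337×10^-13 J and ΔE = (2² − 1²)E_1 = 1.001×10^-12 J.
f = ΔE/h = 1.001×10^-12/6.63×10^-34 = 1.51×10^21 Hz.

f = 1.51×10^21 Hz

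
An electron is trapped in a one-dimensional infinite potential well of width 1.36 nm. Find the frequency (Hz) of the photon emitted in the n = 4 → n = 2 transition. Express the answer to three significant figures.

E_1 = h²/(8m_eL²) = 3.257×10^-20 J and ΔE = (4² − 2²)E_1 = 3.908×10^-19 J.
f = ΔE/h = 3.908×10^-19/6.626×10^-34 = 5.90×10^14 Hz.

f = 5.90×10^14 Hz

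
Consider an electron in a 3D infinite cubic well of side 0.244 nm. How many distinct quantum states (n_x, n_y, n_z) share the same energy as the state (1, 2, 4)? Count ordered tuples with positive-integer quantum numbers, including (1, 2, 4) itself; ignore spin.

The level has n_x² + n_y² + n_z² = 21. The ordered positive-integer solutions are (1, 2, 4), (1, 4, 2), (2, 1, 4), (2, 4, 1), (4, 1, 2), (4, 2, 1).
That gives 6 states.

degeneracy = 6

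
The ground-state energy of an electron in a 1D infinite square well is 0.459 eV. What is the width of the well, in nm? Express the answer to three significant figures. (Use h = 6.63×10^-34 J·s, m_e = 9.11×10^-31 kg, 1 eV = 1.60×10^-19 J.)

L = 0.906 nm

From E_n = n²h²/(8m_eL²), L = n·h/√(8m_eE_n).
E_1 = 0.459 eV = 7.344×10^-20 J, so L = 1·6.63×10^-34/√(8·9.11×10^-31·7.344×10^-20) = 9.06×10^-10 m = 0.906 nm.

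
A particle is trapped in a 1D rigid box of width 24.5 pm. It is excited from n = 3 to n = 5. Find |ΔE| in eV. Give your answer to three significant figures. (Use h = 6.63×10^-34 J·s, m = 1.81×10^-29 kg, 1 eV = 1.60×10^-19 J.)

E_1 = h²/(8mL²) = 5.057×10^-18 J.
|ΔE| = |3² − 5²|·E_1 = 16·5.057×10^-18 J = 8.091×10^-17 J = 506 eV.

|ΔE| = 506 eV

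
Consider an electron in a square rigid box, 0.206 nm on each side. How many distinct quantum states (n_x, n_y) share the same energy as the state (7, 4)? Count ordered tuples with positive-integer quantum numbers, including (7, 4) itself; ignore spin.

degeneracy = 4

The level has n_x² + n_y² = 65. The ordered positive-integer solutions are (1, 8), (4, 7), (7, 4), (8, 1).
That gives 4 states.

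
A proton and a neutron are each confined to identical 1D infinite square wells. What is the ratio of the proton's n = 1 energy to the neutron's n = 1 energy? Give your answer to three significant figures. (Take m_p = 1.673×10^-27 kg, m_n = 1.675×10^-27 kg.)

1.00

E_n ∝ 1/m at fixed n and L, so the ratio is m_n/m_p = 1.675×10^-27/1.673×10^-27 = 1.00.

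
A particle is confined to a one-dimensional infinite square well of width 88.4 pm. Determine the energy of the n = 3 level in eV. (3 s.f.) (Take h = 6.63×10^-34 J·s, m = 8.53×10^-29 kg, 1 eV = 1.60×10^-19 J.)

For an infinite well E_n = n²h²/(8mL²), so E_1 = h²/(8mL²) = (6.63×10^-34)²/(8·8.53×10^-29·(8.84×10^-11 m)²) = 8.243×10^-20 J.
Then E_3 = 3²·E_1 = 9·8.243×10^-20 J = 7.419×10^-19 J.
Converting, E_3 = 7.419×10^-19 J / (1.60×10^-19 J/eV) = 4.64 eV.

E_3 = 4.64 eV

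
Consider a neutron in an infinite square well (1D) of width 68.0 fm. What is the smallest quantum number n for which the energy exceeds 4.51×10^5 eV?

n = 4

E_1 = h²/(8m_nL²) = 7.086×10^-15 J = 4.423×10^4 eV.
Need n² > 4.51×10^5/4.423×10^4 = 10.20, i.e. n > 3.194.
The smallest integer satisfying this is n = 4.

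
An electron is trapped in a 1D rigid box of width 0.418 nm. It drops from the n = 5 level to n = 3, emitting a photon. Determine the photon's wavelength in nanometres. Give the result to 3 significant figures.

E_1 = h²/(8m_eL²) = 3.448×10^-19 J, so ΔE = (5² − 3²)E_1 = 5.517×10^-18 J.
λ = hc/ΔE = (6.626×10^-34·2.998×10^8)/5.517×10^-18 = 3.60×10^-8 m = 36.0 nm.

λ = 36.0 nm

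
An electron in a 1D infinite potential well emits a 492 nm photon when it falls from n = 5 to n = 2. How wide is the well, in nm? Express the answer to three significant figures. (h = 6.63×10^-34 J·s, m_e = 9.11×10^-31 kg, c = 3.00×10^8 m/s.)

The photon carries ΔE = hc/λ = 6.63×10^-34·3.00×10^8/4.92×10^-7 m = 4.043×10^-19 J.
Since ΔE = (5² − 2²)E_1, E_1 = 1.925×10^-20 J, and L = h/√(8m_eE_1) = 1.77×10^-9 m = 1.77 nm.

L = 1.77 nm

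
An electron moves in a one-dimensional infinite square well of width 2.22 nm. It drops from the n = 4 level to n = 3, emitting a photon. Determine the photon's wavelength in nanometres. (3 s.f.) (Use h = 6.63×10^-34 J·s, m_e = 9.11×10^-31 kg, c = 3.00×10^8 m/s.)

λ = 2.32×10^3 nm

E_1 = h²/(8m_eL²) = 1.224×10^-20 J, so ΔE = (4² − 3²)E_1 = 8.568×10^-20 J.
λ = hc/ΔE = (6.63×10^-34·3.00×10^8)/8.568×10^-20 = 2.32×10^-6 m = 2.32×10^3 nm.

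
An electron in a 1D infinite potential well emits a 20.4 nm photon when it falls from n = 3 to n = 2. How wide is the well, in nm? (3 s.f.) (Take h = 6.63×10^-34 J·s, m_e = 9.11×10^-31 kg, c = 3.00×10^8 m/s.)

L = 0.176 nm

The photon carries ΔE = hc/λ = 6.63×10^-34·3.00×10^8/2.04×10^-8 m = 9.750×10^-18 J.
Since ΔE = (3² − 2²)E_1, E_1 = 1.950×10^-18 J, and L = h/√(8m_eE_1) = 1.76×10^-10 m = 0.176 nm.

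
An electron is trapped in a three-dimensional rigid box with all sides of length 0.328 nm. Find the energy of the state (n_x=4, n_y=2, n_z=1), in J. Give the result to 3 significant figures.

E = 1.18×10^-17 J

For a 3D rectangular well E = (h²/8m_e)·Σ n_i²/L_i² = (6.626×10^-34)²/(8·9.109×10^-31) · [4²/(0.328 nm)² + 2²/(0.328 nm)² + 1²/(0.328 nm)²].
Evaluating gives E = 1.18×10^-17 J.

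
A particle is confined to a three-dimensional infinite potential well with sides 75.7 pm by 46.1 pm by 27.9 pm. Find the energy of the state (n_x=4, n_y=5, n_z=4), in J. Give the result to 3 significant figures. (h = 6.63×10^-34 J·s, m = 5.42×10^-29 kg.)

E = 3.56×10^-17 J

For a 3D rectangular well E = (h²/8m)·Σ n_i²/L_i² = (6.63×10^-34)²/(8·5.42×10^-29) · [4²/(75.7 pm)² + 5²/(46.1 pm)² + 4²/(27.9 pm)²].
Evaluating gives E = 3.56×10^-17 J.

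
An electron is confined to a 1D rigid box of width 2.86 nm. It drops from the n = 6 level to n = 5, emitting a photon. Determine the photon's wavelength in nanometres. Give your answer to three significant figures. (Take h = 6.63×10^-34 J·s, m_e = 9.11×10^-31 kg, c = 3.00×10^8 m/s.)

λ = 2.45×10^3 nm

E_1 = h²/(8m_eL²) = 7.374×10^-21 J, so ΔE = (6² − 5²)E_1 = 8.111×10^-20 J.
λ = hc/ΔE = (6.63×10^-34·3.00×10^8)/8.111×10^-20 = 2.45×10^-6 m = 2.45×10^3 nm.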